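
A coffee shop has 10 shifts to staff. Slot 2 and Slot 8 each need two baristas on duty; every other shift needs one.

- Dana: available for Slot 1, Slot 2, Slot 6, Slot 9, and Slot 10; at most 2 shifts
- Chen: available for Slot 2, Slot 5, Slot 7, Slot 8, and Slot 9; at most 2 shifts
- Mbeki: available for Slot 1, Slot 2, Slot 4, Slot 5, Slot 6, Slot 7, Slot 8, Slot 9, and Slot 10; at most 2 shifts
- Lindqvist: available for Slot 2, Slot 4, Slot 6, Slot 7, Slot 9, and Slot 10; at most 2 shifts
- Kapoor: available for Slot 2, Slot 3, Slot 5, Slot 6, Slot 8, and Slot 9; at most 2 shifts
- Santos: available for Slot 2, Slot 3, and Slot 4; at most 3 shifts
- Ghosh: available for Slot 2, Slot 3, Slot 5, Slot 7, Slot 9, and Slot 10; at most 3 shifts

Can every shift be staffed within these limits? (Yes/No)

One valid schedule: Slot 1→Dana, Slot 2→Santos+Ghosh, Slot 3→Kapoor, Slot 4→Mbeki, Slot 5→Chen, Slot 6→Dana, Slot 7→Lindqvist, Slot 8→Chen+Mbeki, Slot 9→Kapoor, Slot 10→Lindqvist.
Loads: Dana 2/2, Chen 2/2, Mbeki 2/2, Lindqvist 2/2, Kapoor 2/2, Santos 1/3, Ghosh 1/3 — all within limits.

Yes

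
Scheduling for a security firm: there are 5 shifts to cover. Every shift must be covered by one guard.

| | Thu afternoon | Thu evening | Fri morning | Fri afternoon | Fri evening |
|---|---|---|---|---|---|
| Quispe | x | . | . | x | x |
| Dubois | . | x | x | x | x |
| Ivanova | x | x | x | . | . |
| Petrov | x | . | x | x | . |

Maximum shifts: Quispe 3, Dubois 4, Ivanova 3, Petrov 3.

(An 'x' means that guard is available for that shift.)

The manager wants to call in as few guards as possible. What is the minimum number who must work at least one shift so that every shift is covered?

2

5 slots to fill and no one can take more than 4, so at least ⌈5/4⌉ = 2 guards are needed.
Quispe and Dubois alone can cover everything: Thu afternoon→Quispe, Thu evening→Dubois, Fri morning→Dubois, Fri afternoon→Quispe, Fri evening→Quispe.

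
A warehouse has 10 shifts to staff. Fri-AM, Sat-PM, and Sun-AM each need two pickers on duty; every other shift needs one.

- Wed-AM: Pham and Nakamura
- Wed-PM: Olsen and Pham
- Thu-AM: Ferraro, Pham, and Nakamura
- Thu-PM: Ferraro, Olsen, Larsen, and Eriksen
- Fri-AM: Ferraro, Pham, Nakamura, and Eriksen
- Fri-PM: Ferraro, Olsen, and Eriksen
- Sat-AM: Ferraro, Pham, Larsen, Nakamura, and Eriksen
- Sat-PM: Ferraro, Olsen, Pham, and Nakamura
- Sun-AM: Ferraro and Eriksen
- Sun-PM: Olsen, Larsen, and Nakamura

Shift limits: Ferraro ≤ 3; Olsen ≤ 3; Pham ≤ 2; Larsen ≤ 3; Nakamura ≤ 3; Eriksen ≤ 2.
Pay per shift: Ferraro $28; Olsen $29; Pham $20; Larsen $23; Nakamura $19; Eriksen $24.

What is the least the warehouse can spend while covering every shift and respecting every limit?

$298

Sun-AM can only be covered by Ferraro and Eriksen, so that assignment is forced.
Picking the cheapest available picker for each shift independently would cost $273, but that ignores the shift limits.
An optimal schedule: Wed-AM→Nakamura, Wed-PM→Pham, Thu-AM→Nakamura, Thu-PM→Larsen, Fri-AM→Nakamura+Ferraro, Fri-PM→Eriksen, Sat-AM→Larsen, Sat-PM→Pham+Ferraro, Sun-AM→Eriksen+Ferraro, Sun-PM→Larsen.
Total: 19 + 20 + 19 + 23 + 19 + 28 + 24 + 23 + 20 + 28 + 24 + 28 + 23 = $298.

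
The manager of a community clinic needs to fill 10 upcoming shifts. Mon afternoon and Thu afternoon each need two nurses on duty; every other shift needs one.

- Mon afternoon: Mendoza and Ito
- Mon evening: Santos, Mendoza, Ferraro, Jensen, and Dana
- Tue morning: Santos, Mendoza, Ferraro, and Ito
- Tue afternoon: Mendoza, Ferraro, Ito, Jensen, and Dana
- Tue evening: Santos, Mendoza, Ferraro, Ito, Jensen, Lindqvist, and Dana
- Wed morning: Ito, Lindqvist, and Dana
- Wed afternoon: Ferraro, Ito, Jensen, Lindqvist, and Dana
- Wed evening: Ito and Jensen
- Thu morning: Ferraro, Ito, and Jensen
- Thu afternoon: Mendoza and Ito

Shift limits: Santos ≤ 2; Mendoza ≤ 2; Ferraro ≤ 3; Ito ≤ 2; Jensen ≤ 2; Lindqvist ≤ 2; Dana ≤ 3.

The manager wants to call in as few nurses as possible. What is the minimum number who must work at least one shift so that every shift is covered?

5

12 slots to fill and no one can take more than 3, so at least ⌈12/3⌉ = 4 nurses are needed.
Any 4 nurses together have capacity at most 3+3+2+2 = 10 < 12 slots, so 4 can never suffice.
Mendoza, Ferraro, Ito, Jensen, and Dana alone can cover everything: Mon afternoon→Mendoza+Ito, Mon evening→Ferraro, Tue morning→Ferraro, Tue afternoon→Dana, Tue evening→Dana, Wed morning→Dana, Wed afternoon→Jensen, Wed evening→Jensen, Thu morning→Ferraro, Thu afternoon→Mendoza+Ito.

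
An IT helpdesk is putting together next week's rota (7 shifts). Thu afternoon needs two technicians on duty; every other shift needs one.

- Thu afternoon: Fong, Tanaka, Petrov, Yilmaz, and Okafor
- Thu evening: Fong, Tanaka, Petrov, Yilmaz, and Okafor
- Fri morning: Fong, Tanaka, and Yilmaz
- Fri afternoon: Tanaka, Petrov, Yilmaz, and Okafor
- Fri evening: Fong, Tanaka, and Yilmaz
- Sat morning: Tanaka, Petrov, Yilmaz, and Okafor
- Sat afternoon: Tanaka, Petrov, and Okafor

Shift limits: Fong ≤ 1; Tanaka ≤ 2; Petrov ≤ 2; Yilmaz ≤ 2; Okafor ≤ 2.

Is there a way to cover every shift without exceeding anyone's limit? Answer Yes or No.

One valid schedule: Thu afternoon→Yilmaz+Okafor, Thu evening→Yilmaz, Fri morning→Fong, Fri afternoon→Petrov, Fri evening→Tanaka, Sat morning→Petrov, Sat afternoon→Tanaka.
Loads: Fong 1/1, Tanaka 2/2, Petrov 2/2, Yilmaz 2/2, Okafor 1/2 — all within limits.

Yes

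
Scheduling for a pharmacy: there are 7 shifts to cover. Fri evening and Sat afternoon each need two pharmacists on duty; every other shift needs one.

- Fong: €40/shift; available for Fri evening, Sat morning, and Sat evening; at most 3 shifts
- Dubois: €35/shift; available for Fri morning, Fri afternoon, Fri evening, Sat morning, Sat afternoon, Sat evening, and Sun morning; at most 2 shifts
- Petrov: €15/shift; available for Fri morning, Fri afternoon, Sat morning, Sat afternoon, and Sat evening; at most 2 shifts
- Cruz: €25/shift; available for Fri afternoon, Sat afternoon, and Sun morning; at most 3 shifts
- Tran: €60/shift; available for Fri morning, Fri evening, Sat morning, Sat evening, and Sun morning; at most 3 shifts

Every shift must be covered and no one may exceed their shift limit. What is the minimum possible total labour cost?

€255

Picking the cheapest available pharmacist for each shift independently would cost €200, but that ignores the shift limits.
An optimal schedule: Fri morning→Petrov, Fri afternoon→Cruz, Fri evening→Dubois+Fong, Sat morning→Dubois, Sat afternoon→Petrov+Cruz, Sat evening→Fong, Sun morning→Cruz.
Total: 15 + 25 + 35 + 40 + 35 + 15 + 25 + 40 + 25 = €255.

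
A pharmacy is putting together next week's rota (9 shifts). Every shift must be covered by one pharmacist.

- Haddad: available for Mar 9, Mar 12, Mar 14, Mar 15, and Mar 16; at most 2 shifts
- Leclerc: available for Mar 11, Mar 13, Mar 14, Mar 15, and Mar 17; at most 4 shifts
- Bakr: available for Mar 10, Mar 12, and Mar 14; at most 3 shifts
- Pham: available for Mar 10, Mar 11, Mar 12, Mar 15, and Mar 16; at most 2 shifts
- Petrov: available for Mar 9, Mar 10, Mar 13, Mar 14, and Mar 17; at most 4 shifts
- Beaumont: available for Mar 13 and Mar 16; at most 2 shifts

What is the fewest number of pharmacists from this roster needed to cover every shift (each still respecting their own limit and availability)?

3

9 slots to fill and no one can take more than 4, so at least ⌈9/4⌉ = 3 pharmacists are needed.
Haddad, Leclerc, and Bakr alone can cover everything: Mar 9→Haddad, Mar 10→Bakr, Mar 11→Leclerc, Mar 12→Bakr, Mar 13→Leclerc, Mar 14→Bakr, Mar 15→Leclerc, Mar 16→Haddad, Mar 17→Leclerc.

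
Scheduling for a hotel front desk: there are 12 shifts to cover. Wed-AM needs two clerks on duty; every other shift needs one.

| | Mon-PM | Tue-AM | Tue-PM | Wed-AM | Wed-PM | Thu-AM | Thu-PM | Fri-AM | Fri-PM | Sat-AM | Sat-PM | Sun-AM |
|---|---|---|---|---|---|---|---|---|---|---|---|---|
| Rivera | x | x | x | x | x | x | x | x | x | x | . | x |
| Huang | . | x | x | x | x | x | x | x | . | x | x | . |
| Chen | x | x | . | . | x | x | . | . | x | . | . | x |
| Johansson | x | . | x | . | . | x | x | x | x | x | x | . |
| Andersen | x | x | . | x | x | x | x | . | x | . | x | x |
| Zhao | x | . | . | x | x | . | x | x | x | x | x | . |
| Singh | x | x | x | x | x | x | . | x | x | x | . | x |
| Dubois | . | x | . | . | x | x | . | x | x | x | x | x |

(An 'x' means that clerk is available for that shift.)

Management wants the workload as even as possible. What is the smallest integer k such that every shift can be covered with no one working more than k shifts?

With 8 clerks and 13 worker-slots to fill, someone must work at least ⌈13/8⌉ = 2 shifts, so k ≥ 2.
k = 2 works: Mon-PM→Chen, Tue-AM→Huang, Tue-PM→Rivera, Wed-AM→Zhao+Singh, Wed-PM→Andersen, Thu-AM→Andersen, Thu-PM→Rivera, Fri-AM→Johansson, Fri-PM→Zhao, Sat-AM→Johansson, Sat-PM→Huang, Sun-AM→Chen.
Loads: Rivera 2, Huang 2, Chen 2, Johansson 2, Andersen 2, Zhao 2, Singh 1, Dubois 0 — all ≤ 2.

2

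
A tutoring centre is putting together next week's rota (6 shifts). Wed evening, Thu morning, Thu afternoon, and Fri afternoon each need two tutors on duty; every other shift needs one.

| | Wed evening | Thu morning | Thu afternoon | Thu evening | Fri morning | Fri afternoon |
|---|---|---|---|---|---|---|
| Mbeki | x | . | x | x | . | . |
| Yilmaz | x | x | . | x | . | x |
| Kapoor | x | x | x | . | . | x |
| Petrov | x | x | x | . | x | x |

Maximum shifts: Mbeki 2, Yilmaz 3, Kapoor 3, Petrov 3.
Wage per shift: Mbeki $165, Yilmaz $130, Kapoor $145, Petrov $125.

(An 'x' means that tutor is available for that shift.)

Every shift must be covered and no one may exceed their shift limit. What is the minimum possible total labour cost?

Fri morning can only be covered by Petrov, so that assignment is forced.
Picking the cheapest available tutor for each shift independently would cost $1290, but that ignores the shift limits.
An optimal schedule: Wed evening→Kapoor+Mbeki, Thu morning→Petrov+Yilmaz, Thu afternoon→Petrov+Kapoor, Thu evening→Yilmaz, Fri morning→Petrov, Fri afternoon→Yilmaz+Kapoor.
Total: 145 + 165 + 125 + 130 + 125 + 145 + 130 + 125 + 130 + 145 = $1365.

$1365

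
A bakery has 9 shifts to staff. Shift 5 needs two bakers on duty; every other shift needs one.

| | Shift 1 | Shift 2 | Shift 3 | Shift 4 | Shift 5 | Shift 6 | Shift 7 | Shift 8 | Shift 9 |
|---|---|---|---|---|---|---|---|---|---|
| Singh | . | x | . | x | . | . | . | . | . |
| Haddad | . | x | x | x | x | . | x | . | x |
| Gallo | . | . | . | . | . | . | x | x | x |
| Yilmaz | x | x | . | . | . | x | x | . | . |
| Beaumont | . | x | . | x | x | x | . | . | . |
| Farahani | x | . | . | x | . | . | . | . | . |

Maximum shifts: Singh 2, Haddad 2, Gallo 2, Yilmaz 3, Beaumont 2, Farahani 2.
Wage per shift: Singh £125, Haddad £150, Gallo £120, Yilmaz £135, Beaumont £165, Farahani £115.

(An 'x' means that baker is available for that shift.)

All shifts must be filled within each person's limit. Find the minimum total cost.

Shift 3 can only be covered by Haddad, so that assignment is forced.
Shift 5 can only be covered by Haddad and Beaumont, so that assignment is forced.
Shift 8 can only be covered by Gallo, so that assignment is forced.
Picking the cheapest available baker for each shift independently would cost £1315, but that ignores the shift limits.
An optimal schedule: Shift 1→Farahani, Shift 2→Singh, Shift 3→Haddad, Shift 4→Farahani, Shift 5→Haddad+Beaumont, Shift 6→Yilmaz, Shift 7→Yilmaz, Shift 8→Gallo, Shift 9→Gallo.
Total: 115 + 125 + 150 + 115 + 150 + 165 + 135 + 135 + 120 + 120 = £1330.

£1330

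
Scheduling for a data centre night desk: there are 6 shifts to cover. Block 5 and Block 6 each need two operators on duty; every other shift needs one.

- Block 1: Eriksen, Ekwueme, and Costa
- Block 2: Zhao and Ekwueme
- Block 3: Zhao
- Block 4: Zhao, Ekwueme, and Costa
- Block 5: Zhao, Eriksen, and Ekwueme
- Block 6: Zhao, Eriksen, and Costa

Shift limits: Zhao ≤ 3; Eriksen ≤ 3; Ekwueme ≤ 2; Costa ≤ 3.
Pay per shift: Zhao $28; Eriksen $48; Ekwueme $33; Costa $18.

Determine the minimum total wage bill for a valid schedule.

$204

Block 3 can only be covered by Zhao, so that assignment is forced.
Picking the cheapest available operator for each shift independently would cost $199, but that ignores the shift limits.
An optimal schedule: Block 1→Costa, Block 2→Ekwueme, Block 3→Zhao, Block 4→Costa, Block 5→Zhao+Ekwueme, Block 6→Costa+Zhao.
Total: 18 + 33 + 28 + 18 + 28 + 33 + 18 + 28 = $204.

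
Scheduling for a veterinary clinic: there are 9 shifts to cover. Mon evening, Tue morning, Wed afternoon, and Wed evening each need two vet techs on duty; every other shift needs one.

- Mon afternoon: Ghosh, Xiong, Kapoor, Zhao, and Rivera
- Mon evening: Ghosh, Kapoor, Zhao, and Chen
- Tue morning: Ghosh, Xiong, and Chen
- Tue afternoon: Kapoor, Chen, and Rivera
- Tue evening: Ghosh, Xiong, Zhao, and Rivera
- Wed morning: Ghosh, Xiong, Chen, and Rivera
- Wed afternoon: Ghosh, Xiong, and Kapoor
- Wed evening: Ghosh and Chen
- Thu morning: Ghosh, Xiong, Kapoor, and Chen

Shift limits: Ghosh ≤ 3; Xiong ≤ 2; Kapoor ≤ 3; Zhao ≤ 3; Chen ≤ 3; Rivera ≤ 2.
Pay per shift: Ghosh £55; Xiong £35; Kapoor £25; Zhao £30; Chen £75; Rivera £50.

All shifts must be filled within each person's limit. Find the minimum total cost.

£520

Wed evening can only be covered by Ghosh and Chen, so that assignment is forced.
Picking the cheapest available vet tech for each shift independently would cost £475, but that ignores the shift limits.
An optimal schedule: Mon afternoon→Zhao, Mon evening→Kapoor+Zhao, Tue morning→Xiong+Ghosh, Tue afternoon→Rivera, Tue evening→Zhao, Wed morning→Rivera, Wed afternoon→Kapoor+Xiong, Wed evening→Ghosh+Chen, Thu morning→Kapoor.
Total: 30 + 25 + 30 + 35 + 55 + 50 + 30 + 50 + 25 + 35 + 55 + 75 + 25 = £520.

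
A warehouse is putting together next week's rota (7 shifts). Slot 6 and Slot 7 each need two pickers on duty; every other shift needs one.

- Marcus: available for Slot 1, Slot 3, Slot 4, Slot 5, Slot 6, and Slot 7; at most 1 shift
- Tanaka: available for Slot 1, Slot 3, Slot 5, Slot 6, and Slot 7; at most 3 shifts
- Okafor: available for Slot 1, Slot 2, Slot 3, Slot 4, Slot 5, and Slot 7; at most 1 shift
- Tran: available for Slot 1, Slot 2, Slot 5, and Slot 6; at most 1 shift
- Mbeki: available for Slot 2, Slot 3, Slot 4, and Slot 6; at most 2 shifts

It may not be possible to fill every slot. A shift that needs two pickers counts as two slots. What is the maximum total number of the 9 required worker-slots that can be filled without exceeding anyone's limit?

8

Total capacity across all pickers is 1+3+1+1+2 = 8, and 9 slots are needed, so at most 8 can be filled.
An assignment achieving 8: Slot 1→Tanaka, Slot 2→Okafor, Slot 3→Mbeki, Slot 4→Marcus, Slot 5→Tanaka, Slot 6→Tran+Mbeki, Slot 7→Tanaka.
Loads: Marcus 1/1, Tanaka 3/3, Okafor 1/1, Tran 1/1, Mbeki 2/2.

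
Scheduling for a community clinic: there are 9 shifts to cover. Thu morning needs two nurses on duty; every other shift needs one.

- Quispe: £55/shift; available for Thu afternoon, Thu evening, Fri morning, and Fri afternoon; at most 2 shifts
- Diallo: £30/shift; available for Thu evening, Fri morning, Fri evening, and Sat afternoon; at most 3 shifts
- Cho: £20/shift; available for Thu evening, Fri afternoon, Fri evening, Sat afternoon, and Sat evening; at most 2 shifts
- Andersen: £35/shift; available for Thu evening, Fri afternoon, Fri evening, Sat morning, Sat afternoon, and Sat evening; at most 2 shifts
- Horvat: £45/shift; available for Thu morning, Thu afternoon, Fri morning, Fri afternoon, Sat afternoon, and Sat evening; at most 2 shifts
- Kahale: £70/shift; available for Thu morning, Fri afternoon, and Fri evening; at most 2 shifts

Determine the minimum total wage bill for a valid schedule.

Thu morning can only be covered by Horvat and Kahale, so that assignment is forced.
Sat morning can only be covered by Andersen, so that assignment is forced.
Picking the cheapest available nurse for each shift independently would cost £325, but that ignores the shift limits.
An optimal schedule: Thu morning→Horvat+Kahale, Thu afternoon→Horvat, Thu evening→Cho, Fri morning→Diallo, Fri afternoon→Andersen, Fri evening→Diallo, Sat morning→Andersen, Sat afternoon→Diallo, Sat evening→Cho.
Total: 45 + 70 + 45 + 20 + 30 + 35 + 30 + 35 + 30 + 20 = £360.

£360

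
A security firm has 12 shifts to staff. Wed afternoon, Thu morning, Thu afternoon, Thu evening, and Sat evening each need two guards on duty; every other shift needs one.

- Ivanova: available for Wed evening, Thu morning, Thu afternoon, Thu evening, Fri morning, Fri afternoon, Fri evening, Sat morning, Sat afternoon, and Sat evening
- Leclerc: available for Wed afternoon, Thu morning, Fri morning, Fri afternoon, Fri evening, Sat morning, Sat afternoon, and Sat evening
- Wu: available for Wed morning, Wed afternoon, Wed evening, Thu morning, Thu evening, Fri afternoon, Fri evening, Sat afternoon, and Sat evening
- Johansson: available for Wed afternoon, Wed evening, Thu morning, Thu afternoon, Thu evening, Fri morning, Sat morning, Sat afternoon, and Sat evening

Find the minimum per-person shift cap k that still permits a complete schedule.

With 4 guards and 17 worker-slots to fill, someone must work at least ⌈17/4⌉ = 5 shifts, so k ≥ 5.
k = 5 works: Wed morning→Wu, Wed afternoon→Leclerc+Wu, Wed evening→Ivanova, Thu morning→Leclerc+Wu, Thu afternoon→Ivanova+Johansson, Thu evening→Ivanova+Wu, Fri morning→Ivanova, Fri afternoon→Ivanova, Fri evening→Leclerc, Sat morning→Leclerc, Sat afternoon→Leclerc, Sat evening→Wu+Johansson.
Loads: Ivanova 5, Leclerc 5, Wu 5, Johansson 2 — all ≤ 5.

5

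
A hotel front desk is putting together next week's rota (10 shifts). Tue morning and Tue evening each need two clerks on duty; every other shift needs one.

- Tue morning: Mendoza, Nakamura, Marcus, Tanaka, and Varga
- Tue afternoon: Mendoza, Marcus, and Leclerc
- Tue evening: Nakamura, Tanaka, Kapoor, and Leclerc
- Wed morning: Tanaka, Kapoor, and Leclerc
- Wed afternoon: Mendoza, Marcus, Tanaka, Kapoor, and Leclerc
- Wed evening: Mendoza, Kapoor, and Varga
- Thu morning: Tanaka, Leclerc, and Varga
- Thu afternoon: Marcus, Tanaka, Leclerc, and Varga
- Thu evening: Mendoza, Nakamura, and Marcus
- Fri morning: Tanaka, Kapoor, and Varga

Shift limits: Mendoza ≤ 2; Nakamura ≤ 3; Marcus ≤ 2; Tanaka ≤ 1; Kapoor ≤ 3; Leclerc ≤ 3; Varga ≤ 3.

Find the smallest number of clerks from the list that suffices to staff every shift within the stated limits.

4

12 slots to fill and no one can take more than 3, so at least ⌈12/3⌉ = 4 clerks are needed.
Nakamura, Kapoor, Leclerc, and Varga alone can cover everything: Tue morning→Nakamura+Varga, Tue afternoon→Leclerc, Tue evening→Nakamura+Leclerc, Wed morning→Kapoor, Wed afternoon→Kapoor, Wed evening→Kapoor, Thu morning→Leclerc, Thu afternoon→Varga, Thu evening→Nakamura, Fri morning→Varga.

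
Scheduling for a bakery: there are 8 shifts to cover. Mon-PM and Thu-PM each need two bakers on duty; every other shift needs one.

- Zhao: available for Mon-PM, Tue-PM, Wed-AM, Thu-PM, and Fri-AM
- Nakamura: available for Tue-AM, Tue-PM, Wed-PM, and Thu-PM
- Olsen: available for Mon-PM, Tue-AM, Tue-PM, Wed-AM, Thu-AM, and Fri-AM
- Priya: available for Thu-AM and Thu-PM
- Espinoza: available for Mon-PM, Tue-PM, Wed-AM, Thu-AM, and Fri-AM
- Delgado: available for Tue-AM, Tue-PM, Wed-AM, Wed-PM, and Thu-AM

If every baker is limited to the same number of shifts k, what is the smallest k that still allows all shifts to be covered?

2

With 6 bakers and 10 worker-slots to fill, someone must work at least ⌈10/6⌉ = 2 shifts, so k ≥ 2.
k = 2 works: Mon-PM→Zhao+Olsen, Tue-AM→Nakamura, Tue-PM→Espinoza, Wed-AM→Espinoza, Wed-PM→Nakamura, Thu-AM→Priya, Thu-PM→Zhao+Priya, Fri-AM→Olsen.
Loads: Zhao 2, Nakamura 2, Olsen 2, Priya 2, Espinoza 2, Delgado 0 — all ≤ 2.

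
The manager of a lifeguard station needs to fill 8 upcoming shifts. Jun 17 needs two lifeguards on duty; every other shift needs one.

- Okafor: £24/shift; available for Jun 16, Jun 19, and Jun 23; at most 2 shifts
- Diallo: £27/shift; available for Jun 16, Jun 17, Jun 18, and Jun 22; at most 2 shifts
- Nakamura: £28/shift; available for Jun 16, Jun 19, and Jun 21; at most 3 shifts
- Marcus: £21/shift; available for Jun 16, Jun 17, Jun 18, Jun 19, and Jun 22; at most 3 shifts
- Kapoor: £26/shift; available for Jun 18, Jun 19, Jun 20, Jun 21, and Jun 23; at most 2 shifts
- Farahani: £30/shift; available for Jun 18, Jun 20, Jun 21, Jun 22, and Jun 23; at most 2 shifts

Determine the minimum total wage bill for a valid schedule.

Jun 17 can only be covered by Diallo and Marcus, so that assignment is forced.
Picking the cheapest available lifeguard for each shift independently would cost £208, but that ignores the shift limits.
An optimal schedule: Jun 16→Marcus, Jun 17→Marcus+Diallo, Jun 18→Diallo, Jun 19→Okafor, Jun 20→Kapoor, Jun 21→Kapoor, Jun 22→Marcus, Jun 23→Okafor.
Total: 21 + 21 + 27 + 27 + 24 + 26 + 26 + 21 + 24 = £217.

£217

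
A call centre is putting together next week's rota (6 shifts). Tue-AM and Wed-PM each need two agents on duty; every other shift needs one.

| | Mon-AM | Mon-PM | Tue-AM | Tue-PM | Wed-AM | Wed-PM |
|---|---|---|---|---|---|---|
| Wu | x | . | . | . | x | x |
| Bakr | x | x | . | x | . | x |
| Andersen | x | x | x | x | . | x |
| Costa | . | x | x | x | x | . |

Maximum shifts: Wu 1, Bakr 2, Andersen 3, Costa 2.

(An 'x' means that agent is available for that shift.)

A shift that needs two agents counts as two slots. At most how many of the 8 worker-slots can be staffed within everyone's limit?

Total capacity across all agents is 1+2+3+2 = 8, and 8 slots are needed, so at most 8 can be filled.
An assignment achieving 8: Mon-AM→Bakr, Mon-PM→Andersen, Tue-AM→Andersen+Costa, Tue-PM→Costa, Wed-AM→Wu, Wed-PM→Bakr+Andersen.
Loads: Wu 1/1, Bakr 2/2, Andersen 3/3, Costa 2/2.

8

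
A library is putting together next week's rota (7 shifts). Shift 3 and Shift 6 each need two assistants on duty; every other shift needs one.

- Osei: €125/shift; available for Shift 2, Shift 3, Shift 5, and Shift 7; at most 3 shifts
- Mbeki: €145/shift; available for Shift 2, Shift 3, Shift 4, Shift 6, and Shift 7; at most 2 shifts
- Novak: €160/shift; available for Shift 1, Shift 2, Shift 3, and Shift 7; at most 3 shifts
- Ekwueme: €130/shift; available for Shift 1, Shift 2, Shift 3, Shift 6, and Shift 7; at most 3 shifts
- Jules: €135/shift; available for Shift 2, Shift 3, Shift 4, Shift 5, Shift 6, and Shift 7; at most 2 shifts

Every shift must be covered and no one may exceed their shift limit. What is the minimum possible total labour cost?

€1180

Picking the cheapest available assistant for each shift independently would cost €1160, but that ignores the shift limits.
An optimal schedule: Shift 1→Ekwueme, Shift 2→Osei, Shift 3→Ekwueme+Mbeki, Shift 4→Jules, Shift 5→Osei, Shift 6→Ekwueme+Jules, Shift 7→Osei.
Total: 130 + 125 + 130 + 145 + 135 + 125 + 130 + 135 + 125 = €1180.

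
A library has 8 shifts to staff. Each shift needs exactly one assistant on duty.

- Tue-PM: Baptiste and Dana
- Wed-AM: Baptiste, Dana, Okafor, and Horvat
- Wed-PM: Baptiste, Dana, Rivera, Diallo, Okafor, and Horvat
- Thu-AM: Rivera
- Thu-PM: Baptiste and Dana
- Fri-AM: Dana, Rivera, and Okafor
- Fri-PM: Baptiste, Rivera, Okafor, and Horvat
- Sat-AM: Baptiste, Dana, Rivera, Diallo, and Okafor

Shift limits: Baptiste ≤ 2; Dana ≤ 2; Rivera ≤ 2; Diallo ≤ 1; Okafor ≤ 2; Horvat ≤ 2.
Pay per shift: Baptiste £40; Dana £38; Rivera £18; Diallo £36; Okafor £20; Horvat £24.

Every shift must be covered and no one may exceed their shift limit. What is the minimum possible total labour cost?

£200

Thu-AM can only be covered by Rivera, so that assignment is forced.
Picking the cheapest available assistant for each shift independently would cost £186, but that ignores the shift limits.
An optimal schedule: Tue-PM→Dana, Wed-AM→Okafor, Wed-PM→Horvat, Thu-AM→Rivera, Thu-PM→Dana, Fri-AM→Rivera, Fri-PM→Horvat, Sat-AM→Okafor.
Total: 38 + 20 + 24 + 18 + 38 + 18 + 24 + 20 = £200.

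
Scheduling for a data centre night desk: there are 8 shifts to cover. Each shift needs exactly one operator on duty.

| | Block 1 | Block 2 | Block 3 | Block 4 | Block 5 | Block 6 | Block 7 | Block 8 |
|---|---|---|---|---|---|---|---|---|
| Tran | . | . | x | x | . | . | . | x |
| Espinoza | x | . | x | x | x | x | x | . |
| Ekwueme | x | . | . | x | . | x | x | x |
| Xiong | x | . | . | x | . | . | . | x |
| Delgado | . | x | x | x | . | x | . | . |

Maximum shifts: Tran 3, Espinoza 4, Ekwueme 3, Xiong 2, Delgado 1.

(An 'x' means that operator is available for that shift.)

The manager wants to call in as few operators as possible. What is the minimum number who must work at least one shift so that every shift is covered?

8 slots to fill and no one can take more than 4, so at least ⌈8/4⌉ = 2 operators are needed.
Any 2 operators together have capacity at most 4+3 = 7 < 8 slots, so 2 can never suffice.
Tran, Espinoza, and Delgado alone can cover everything: Block 1→Espinoza, Block 2→Delgado, Block 3→Tran, Block 4→Tran, Block 5→Espinoza, Block 6→Espinoza, Block 7→Espinoza, Block 8→Tran.

3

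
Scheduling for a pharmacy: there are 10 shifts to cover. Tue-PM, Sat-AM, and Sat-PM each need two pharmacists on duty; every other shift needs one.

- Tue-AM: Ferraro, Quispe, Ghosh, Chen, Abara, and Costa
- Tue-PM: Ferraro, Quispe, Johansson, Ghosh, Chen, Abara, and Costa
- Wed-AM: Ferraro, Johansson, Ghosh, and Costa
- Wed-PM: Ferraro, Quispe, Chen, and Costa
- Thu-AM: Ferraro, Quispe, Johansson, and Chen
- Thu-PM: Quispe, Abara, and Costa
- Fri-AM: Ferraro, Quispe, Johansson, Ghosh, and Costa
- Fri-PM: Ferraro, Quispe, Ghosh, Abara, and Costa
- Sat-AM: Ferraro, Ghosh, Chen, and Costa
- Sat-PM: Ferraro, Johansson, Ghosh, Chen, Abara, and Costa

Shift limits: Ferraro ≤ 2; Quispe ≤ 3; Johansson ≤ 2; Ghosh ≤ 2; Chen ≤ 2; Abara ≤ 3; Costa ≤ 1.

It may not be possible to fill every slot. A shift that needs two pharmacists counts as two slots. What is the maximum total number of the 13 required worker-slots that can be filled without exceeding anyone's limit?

13

Total capacity across all pharmacists is 2+3+2+2+2+3+1 = 15, and 13 slots are needed, so at most 13 can be filled.
An assignment achieving 13: Tue-AM→Chen, Tue-PM→Johansson+Abara, Wed-AM→Ferraro, Wed-PM→Ferraro, Thu-AM→Quispe, Thu-PM→Quispe, Fri-AM→Quispe, Fri-PM→Ghosh, Sat-AM→Ghosh+Chen, Sat-PM→Johansson+Abara.
Loads: Ferraro 2/2, Quispe 3/3, Johansson 2/2, Ghosh 2/2, Chen 2/2, Abara 2/3, Costa 0/1.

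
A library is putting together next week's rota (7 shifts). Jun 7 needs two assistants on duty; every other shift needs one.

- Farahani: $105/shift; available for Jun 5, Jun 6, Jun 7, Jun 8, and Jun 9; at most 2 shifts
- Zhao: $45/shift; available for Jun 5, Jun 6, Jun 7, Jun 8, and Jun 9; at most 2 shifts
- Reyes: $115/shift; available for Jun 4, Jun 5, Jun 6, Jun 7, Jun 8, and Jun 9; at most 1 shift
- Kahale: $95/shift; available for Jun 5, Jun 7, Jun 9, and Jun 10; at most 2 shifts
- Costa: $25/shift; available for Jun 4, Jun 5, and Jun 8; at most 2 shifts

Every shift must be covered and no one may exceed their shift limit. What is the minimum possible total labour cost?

Jun 10 can only be covered by Kahale, so that assignment is forced.
Picking the cheapest available assistant for each shift independently would cost $400, but that ignores the shift limits.
An optimal schedule: Jun 4→Costa, Jun 5→Farahani, Jun 6→Zhao, Jun 7→Kahale+Farahani, Jun 8→Costa, Jun 9→Zhao, Jun 10→Kahale.
Total: 25 + 105 + 45 + 95 + 105 + 25 + 45 + 95 = $540.

$540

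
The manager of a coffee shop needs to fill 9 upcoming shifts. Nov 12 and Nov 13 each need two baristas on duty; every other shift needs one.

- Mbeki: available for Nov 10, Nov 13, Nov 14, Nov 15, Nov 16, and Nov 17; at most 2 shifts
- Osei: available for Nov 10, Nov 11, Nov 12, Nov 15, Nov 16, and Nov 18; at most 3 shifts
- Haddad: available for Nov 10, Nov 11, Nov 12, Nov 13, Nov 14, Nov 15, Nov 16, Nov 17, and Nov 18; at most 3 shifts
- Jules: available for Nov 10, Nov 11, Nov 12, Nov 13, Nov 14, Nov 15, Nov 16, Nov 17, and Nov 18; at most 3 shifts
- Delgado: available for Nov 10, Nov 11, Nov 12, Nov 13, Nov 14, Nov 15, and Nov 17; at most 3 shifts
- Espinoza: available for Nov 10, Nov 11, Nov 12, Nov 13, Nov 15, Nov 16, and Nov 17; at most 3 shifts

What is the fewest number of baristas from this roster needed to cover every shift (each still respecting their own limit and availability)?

11 slots to fill and no one can take more than 3, so at least ⌈11/3⌉ = 4 baristas are needed.
Mbeki, Osei, Haddad, and Jules alone can cover everything: Nov 10→Jules, Nov 11→Osei, Nov 12→Osei+Haddad, Nov 13→Mbeki+Haddad, Nov 14→Mbeki, Nov 15→Jules, Nov 16→Jules, Nov 17→Haddad, Nov 18→Osei.

4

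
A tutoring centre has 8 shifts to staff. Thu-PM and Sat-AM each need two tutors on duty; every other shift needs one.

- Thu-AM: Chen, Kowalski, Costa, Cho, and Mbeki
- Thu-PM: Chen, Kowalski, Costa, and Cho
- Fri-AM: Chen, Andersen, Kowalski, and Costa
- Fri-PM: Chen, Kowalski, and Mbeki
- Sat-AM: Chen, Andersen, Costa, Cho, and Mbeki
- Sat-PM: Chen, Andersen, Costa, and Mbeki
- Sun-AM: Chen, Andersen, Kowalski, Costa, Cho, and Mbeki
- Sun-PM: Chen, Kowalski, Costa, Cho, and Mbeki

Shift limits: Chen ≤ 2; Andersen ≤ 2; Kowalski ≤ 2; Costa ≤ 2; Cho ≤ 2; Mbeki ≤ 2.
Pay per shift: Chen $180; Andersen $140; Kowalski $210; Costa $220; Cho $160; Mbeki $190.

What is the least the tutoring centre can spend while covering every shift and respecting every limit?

$1760

Picking the cheapest available tutor for each shift independently would cost $1560, but that ignores the shift limits.
An optimal schedule: Thu-AM→Cho, Thu-PM→Cho+Kowalski, Fri-AM→Andersen, Fri-PM→Chen, Sat-AM→Chen+Mbeki, Sat-PM→Andersen, Sun-AM→Kowalski, Sun-PM→Mbeki.
Total: 160 + 160 + 210 + 140 + 180 + 180 + 190 + 140 + 210 + 190 = $1760.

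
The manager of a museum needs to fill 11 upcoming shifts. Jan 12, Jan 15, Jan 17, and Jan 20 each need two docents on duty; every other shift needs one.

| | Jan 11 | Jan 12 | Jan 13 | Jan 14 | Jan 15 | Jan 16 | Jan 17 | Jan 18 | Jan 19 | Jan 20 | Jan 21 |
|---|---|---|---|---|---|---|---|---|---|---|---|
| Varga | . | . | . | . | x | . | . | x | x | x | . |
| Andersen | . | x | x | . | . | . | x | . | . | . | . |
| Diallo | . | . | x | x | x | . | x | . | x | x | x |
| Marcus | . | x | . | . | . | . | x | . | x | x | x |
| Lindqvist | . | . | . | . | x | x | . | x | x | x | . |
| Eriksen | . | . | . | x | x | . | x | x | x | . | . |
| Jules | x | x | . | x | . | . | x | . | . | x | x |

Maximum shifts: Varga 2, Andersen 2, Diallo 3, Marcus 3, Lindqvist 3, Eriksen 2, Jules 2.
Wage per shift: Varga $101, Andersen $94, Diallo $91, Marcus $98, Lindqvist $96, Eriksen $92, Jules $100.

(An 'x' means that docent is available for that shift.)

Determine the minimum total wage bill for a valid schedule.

$1427

Jan 11 can only be covered by Jules, so that assignment is forced.
Jan 16 can only be covered by Lindqvist, so that assignment is forced.
Picking the cheapest available docent for each shift independently would cost $1397, but that ignores the shift limits.
An optimal schedule: Jan 11→Jules, Jan 12→Andersen+Marcus, Jan 13→Diallo, Jan 14→Diallo, Jan 15→Eriksen+Lindqvist, Jan 16→Lindqvist, Jan 17→Andersen+Marcus, Jan 18→Eriksen, Jan 19→Lindqvist, Jan 20→Marcus+Jules, Jan 21→Diallo.
Total: 100 + 94 + 98 + 91 + 91 + 92 + 96 + 96 + 94 + 98 + 92 + 96 + 98 + 100 + 91 = $1427.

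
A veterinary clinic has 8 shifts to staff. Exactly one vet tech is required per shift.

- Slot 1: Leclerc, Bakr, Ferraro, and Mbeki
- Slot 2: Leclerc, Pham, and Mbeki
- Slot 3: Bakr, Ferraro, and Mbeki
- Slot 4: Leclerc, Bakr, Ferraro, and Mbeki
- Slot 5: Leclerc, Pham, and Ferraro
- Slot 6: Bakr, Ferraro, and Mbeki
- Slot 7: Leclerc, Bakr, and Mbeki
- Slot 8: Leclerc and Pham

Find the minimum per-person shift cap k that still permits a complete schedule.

2

With 5 vet techs and 8 worker-slots to fill, someone must work at least ⌈8/5⌉ = 2 shifts, so k ≥ 2.
k = 2 works: Slot 1→Ferraro, Slot 2→Leclerc, Slot 3→Bakr, Slot 4→Ferraro, Slot 5→Pham, Slot 6→Bakr, Slot 7→Mbeki, Slot 8→Leclerc.
Loads: Leclerc 2, Bakr 2, Pham 1, Ferraro 2, Mbeki 1 — all ≤ 2.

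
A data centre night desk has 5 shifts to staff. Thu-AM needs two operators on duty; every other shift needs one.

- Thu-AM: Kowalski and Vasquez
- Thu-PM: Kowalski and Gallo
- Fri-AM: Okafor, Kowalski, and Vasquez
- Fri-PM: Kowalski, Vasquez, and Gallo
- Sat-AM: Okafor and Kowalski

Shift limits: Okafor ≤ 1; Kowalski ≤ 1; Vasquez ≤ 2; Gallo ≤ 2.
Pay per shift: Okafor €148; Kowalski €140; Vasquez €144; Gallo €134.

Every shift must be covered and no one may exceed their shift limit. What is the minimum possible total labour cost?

€844

Thu-AM can only be covered by Kowalski and Vasquez, so that assignment is forced.
Picking the cheapest available operator for each shift independently would cost €832, but that ignores the shift limits.
An optimal schedule: Thu-AM→Kowalski+Vasquez, Thu-PM→Gallo, Fri-AM→Vasquez, Fri-PM→Gallo, Sat-AM→Okafor.
Total: 140 + 144 + 134 + 144 + 134 + 148 = €844.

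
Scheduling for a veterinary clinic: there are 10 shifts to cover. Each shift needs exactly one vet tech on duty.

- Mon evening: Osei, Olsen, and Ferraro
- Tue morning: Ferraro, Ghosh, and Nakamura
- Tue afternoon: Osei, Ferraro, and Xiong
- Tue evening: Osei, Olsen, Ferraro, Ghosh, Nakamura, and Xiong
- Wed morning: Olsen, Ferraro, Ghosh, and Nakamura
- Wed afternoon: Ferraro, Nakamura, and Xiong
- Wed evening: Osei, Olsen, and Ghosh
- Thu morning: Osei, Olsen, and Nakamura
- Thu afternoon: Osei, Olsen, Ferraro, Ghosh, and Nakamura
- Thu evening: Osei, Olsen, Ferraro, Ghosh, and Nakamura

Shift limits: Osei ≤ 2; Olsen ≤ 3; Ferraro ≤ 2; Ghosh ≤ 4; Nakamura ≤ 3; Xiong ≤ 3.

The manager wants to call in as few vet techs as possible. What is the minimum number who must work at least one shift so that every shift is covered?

3

10 slots to fill and no one can take more than 4, so at least ⌈10/4⌉ = 3 vet techs are needed.
Olsen, Ghosh, and Xiong alone can cover everything: Mon evening→Olsen, Tue morning→Ghosh, Tue afternoon→Xiong, Tue evening→Xiong, Wed morning→Olsen, Wed afternoon→Xiong, Wed evening→Ghosh, Thu morning→Olsen, Thu afternoon→Ghosh, Thu evening→Ghosh.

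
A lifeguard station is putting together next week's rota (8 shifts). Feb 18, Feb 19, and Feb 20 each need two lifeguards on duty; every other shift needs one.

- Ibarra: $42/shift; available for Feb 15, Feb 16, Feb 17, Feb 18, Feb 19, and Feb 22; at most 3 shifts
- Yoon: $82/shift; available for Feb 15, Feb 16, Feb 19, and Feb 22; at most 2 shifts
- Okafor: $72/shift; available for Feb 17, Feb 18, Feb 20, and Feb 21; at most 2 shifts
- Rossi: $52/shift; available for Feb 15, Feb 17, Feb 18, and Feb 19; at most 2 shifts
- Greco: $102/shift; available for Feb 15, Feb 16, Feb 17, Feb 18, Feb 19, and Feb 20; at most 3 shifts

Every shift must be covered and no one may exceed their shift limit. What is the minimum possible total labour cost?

$742

Feb 20 can only be covered by Okafor and Greco, so that assignment is forced.
Feb 21 can only be covered by Okafor, so that assignment is forced.
Picking the cheapest available lifeguard for each shift independently would cost $602, but that ignores the shift limits.
An optimal schedule: Feb 15→Yoon, Feb 16→Ibarra, Feb 17→Ibarra, Feb 18→Rossi+Greco, Feb 19→Rossi+Yoon, Feb 20→Okafor+Greco, Feb 21→Okafor, Feb 22→Ibarra.
Total: 82 + 42 + 42 + 52 + 102 + 52 + 82 + 72 + 102 + 72 + 42 = $742.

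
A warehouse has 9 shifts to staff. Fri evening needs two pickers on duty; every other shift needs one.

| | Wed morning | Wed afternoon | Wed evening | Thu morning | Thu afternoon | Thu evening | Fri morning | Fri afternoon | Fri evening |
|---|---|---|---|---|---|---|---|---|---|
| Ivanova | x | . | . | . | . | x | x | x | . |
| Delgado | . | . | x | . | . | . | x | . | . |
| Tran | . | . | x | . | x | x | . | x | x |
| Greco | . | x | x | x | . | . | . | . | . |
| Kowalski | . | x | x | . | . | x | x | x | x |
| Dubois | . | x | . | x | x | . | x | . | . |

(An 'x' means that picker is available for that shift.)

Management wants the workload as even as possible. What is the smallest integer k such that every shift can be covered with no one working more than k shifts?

2

With 6 pickers and 10 worker-slots to fill, someone must work at least ⌈10/6⌉ = 2 shifts, so k ≥ 2.
k = 2 works: Wed morning→Ivanova, Wed afternoon→Greco, Wed evening→Delgado, Thu morning→Greco, Thu afternoon→Tran, Thu evening→Ivanova, Fri morning→Delgado, Fri afternoon→Kowalski, Fri evening→Tran+Kowalski.
Loads: Ivanova 2, Delgado 2, Tran 2, Greco 2, Kowalski 2, Dubois 0 — all ≤ 2.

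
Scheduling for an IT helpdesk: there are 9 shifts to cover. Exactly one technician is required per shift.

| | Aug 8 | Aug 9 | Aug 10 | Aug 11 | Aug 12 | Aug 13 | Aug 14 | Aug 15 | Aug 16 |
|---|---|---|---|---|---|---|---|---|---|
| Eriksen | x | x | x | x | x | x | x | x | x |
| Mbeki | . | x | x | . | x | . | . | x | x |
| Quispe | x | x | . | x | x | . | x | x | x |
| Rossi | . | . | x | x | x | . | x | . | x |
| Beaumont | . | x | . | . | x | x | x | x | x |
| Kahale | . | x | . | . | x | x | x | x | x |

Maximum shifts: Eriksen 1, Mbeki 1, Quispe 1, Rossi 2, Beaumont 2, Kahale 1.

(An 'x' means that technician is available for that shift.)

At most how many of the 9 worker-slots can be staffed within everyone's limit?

Total capacity across all technicians is 1+1+1+2+2+1 = 8, and 9 slots are needed, so at most 8 can be filled.
An assignment achieving 8: Aug 8→Eriksen, Aug 9→Beaumont, Aug 10→Mbeki, Aug 11→Quispe, Aug 12→Rossi, Aug 13→Beaumont, Aug 14→Rossi, Aug 15→Kahale.
Loads: Eriksen 1/1, Mbeki 1/1, Quispe 1/1, Rossi 2/2, Beaumont 2/2, Kahale 1/1.

8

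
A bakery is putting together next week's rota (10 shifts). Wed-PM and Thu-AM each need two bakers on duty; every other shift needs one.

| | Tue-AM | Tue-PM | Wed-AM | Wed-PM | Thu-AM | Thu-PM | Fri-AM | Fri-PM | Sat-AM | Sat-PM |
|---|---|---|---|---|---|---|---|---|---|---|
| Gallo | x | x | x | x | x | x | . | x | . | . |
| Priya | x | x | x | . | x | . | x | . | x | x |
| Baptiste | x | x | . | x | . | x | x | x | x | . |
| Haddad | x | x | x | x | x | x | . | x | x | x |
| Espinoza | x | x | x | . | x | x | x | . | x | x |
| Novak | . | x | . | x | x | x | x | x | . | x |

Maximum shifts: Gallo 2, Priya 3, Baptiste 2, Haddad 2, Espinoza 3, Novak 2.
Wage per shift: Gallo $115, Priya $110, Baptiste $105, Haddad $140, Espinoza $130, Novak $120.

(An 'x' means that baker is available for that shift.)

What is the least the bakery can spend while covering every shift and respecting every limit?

$1400

Picking the cheapest available baker for each shift independently would cost $1295, but that ignores the shift limits.
An optimal schedule: Tue-AM→Gallo, Tue-PM→Espinoza, Wed-AM→Priya, Wed-PM→Gallo+Novak, Thu-AM→Novak+Espinoza, Thu-PM→Espinoza, Fri-AM→Baptiste, Fri-PM→Baptiste, Sat-AM→Priya, Sat-PM→Priya.
Total: 115 + 130 + 110 + 115 + 120 + 120 + 130 + 130 + 105 + 105 + 110 + 110 = $1400.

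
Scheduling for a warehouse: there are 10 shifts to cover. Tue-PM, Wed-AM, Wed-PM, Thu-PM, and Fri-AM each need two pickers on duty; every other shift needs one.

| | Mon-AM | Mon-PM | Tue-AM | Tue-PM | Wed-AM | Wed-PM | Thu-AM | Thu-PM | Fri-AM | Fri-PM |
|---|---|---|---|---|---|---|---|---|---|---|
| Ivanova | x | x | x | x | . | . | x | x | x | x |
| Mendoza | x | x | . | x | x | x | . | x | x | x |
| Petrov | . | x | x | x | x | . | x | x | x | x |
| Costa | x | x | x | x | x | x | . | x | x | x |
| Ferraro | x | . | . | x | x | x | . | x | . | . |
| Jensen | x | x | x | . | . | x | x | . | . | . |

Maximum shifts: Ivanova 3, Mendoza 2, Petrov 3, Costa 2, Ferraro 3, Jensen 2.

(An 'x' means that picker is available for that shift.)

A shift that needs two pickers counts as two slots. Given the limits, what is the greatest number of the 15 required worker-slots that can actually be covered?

15

Total capacity across all pickers is 3+2+3+2+3+2 = 15, and 15 slots are needed, so at most 15 can be filled.
An assignment achieving 15: Mon-AM→Jensen, Mon-PM→Jensen, Tue-AM→Ivanova, Tue-PM→Costa+Ferraro, Wed-AM→Mendoza+Petrov, Wed-PM→Mendoza+Ferraro, Thu-AM→Ivanova, Thu-PM→Costa+Ferraro, Fri-AM→Ivanova+Petrov, Fri-PM→Petrov.
Loads: Ivanova 3/3, Mendoza 2/2, Petrov 3/3, Costa 2/2, Ferraro 3/3, Jensen 2/2.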